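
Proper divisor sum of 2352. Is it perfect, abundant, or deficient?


Proper divisors: 1, 2, 3, 4, 6, 7, 8, 12, 14, 16, 21, 24, 28, 42, 48, 49, 56, 84, 98, 112, 147, 168, 196, 294, 336, 392, 588, 784, 1176
Sum = 1 + 2 + 3 + 4 + 6 + 7 + 8 + 12 + 14 + 16 + 21 + 24 + 28 + 42 + 48 + 49 + 56 + 84 + 98 + 112 + 147 + 168 + 196 + 294 + 336 + 392 + 588 + 784 + 1176 = 4716
4716 > 2352 → abundant

s(2352) = 4716 (abundant)


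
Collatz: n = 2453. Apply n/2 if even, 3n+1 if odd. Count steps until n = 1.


2453 → 7360 → 3680 → 1840 → 920 → 460 → 230 → 115 → 346 → 173 → 520 → 260 → 130 → 65 → 196 → 98 → 49 → 148 → 74 → 37 → 112 → 56 → 28 → 14 → 7 → 22 → 11 → 34 → 17 → 52 → 26 → 13 → 40 → 20 → 10 → 5 → 16 → 8 → 4 → 2 → 1
Total steps = 40

40 steps


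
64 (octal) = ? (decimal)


64 (base 8) = 52 (decimal)
52 (decimal) = 52 (base 10)


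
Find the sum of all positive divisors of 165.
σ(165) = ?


Divisors of 165: 1, 3, 5, 11, 15, 33, 55, 165
Sum = 1 + 3 + 5 + 11 + 15 + 33 + 55 + 165 = 288

σ(165) = 288


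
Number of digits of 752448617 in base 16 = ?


752448617 in base 16 = 2CD97469
Number of digits = 8

8 digits (base 16)


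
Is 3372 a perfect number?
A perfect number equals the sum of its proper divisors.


Proper divisors of 3372: 1, 2, 3, 4, 6, 12, 281, 562, 843, 1124, 1686
Sum = 1 + 2 + 3 + 4 + 6 + 12 + 281 + 562 + 843 + 1124 + 1686 = 4524

No, 3372 is not perfect (4524 ≠ 3372)


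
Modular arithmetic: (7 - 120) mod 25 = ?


7 - 120 = -113
-113 mod 25 = 12


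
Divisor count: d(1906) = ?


1906 = 2^1 × 953^1
d(1906) = (1+1) × (1+1) = 4

4 divisors


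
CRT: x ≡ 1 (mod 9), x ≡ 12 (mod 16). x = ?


M = 9*16 = 144
M1 = M/9 = 16, M2 = M/16 = 9
M1^(-1) mod 9 = 4, M2^(-1) mod 16 = 9
x = 1*16*4 + 12*9*9 = 1036
1036 mod 144 = 28
Check: 28 mod 9 = 1 ✓, 28 mod 16 = 12 ✓

x ≡ 28 (mod 144)


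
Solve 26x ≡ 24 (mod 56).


GCD(26, 56) = 2 divides 24
Divide: 13x ≡ 12 (mod 28)
x ≡ 16 (mod 28)


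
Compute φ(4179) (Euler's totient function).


4179 = 3 × 7 × 199
Prime factors: 3, 7, 199
φ(4179) = 4179 × (1-1/3) × (1-1/7) × (1-1/199)
= 4179 × 2/3 × 6/7 × 198/199 = 2376

φ(4179) = 2376


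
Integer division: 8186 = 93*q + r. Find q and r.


8186 = 93 * 88 + 2
Check: 8184 + 2 = 8186

q = 88, r = 2


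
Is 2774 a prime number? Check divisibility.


2774 / 2 = 1387 (exact division)
2774 is NOT prime.

No, 2774 is not prime


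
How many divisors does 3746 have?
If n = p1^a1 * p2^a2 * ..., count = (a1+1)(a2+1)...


3746 = 2^1 × 1873^1
d(3746) = (1+1) × (1+1) = 4

4 divisors


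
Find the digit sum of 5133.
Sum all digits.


5 + 1 + 3 + 3 = 12


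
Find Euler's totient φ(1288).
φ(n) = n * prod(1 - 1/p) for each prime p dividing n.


1288 = 2^3 × 7 × 23
Prime factors: 2, 7, 23
φ(1288) = 1288 × (1-1/2) × (1-1/7) × (1-1/23)
= 1288 × 1/2 × 6/7 × 22/23 = 528

φ(1288) = 528


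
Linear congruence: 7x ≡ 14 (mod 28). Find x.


GCD(7, 28) = 7 divides 14
Divide: 1x ≡ 2 (mod 4)
x ≡ 2 (mod 4)


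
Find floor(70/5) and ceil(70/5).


70/5 = 14.0000
floor = 14
ceil = 14

floor = 14, ceil = 14


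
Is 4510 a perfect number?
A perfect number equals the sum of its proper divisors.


Proper divisors of 4510: 1, 2, 5, 10, 11, 22, 41, 55, 82, 110, 205, 410, 451, 902, 2255
Sum = 1 + 2 + 5 + 10 + 11 + 22 + 41 + 55 + 82 + 110 + 205 + 410 + 451 + 902 + 2255 = 4562

No, 4510 is not perfect (4562 ≠ 4510)


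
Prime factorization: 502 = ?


502 / 2 = 251
251 / 251 = 1
502 = 2 × 251


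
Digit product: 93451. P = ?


9 × 3 × 4 × 5 × 1 = 540


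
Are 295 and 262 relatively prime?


Euclidean algorithm:
295 = 1 * 262 + 33
262 = 7 * 33 + 31
33 = 1 * 31 + 2
31 = 15 * 2 + 1
2 = 2 * 1 + 0
GCD(295, 262) = 1

Yes, coprime (GCD = 1)


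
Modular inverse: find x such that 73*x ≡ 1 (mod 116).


Use the extended Euclidean algorithm on (116, 73); each row r = 116*s + 73*t:
r=116, s=1, t=0
r=73, s=0, t=1
q=1: r=43, s=1, t=-1   [116*(1) + 73*(-1) = 43]
q=1: r=30, s=-1, t=2   [116*(-1) + 73*(2) = 30]
q=1: r=13, s=2, t=-3   [116*(2) + 73*(-3) = 13]
q=2: r=4, s=-5, t=8   [116*(-5) + 73*(8) = 4]
q=3: r=1, s=17, t=-27   [116*(17) + 73*(-27) = 1]
q=4: r=0, s=-73, t=116   [116*(-73) + 73*(116) = 0]
GCD = 1 with t = -27, so 73*(-27) ≡ 1 (mod 116)
Inverse = -27 mod 116 = 89
Check: 73 * 89 = 6497 ≡ 1 (mod 116)

73^(-1) ≡ 89 (mod 116)


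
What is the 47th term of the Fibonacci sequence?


Sequence: 1, 1, 2, 3, 5, 8, 13, 21, 34, 55, 89, 144, 233, 377, 610, 987, 1597, 2584, 4181, 6765, 10946, 17711, 28657, 46368, 75025, 121393, 196418, 317811, 514229, 832040, 1346269, 2178309, 3524578, 5702887, 9227465, 14930352, 24157817, 39088169, 63245986, 102334155, 165580141, 267914296, 433494437, 701408733, 1134903170, 1836311903, 2971215073
F(47) = 2971215073


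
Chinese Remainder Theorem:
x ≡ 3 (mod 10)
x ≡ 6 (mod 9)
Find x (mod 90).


M = 10*9 = 90
M1 = M/10 = 9, M2 = M/9 = 10
M1^(-1) mod 10 = 9, M2^(-1) mod 9 = 1
x = 3*9*9 + 6*10*1 = 303
303 mod 90 = 33
Check: 33 mod 10 = 3 ✓, 33 mod 9 = 6 ✓

x ≡ 33 (mod 90)


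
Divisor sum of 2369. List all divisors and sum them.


Divisors of 2369: 1, 23, 103, 2369
Sum = 1 + 23 + 103 + 2369 = 2496

σ(2369) = 2496


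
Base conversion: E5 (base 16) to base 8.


E5 (base 16) = 229 (decimal)
229 (decimal) = 345 (base 8)


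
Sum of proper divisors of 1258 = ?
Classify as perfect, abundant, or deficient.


Proper divisors: 1, 2, 17, 34, 37, 74, 629
Sum = 1 + 2 + 17 + 34 + 37 + 74 + 629 = 794
794 < 1258 → deficient

s(1258) = 794 (deficient)


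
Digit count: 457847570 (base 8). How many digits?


457847570 in base 8 = 3322431422
Number of digits = 10

10 digits (base 8)


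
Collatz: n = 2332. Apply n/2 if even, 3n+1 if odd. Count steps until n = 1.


2332 → 1166 → 583 → 1750 → 875 → 2626 → 1313 → 3940 → 1970 → 985 → 2956 → 1478 → 739 → 2218 → 1109 → 3328 → 1664 → 832 → 416 → 208 → 104 → 52 → 26 → 13 → 40 → 20 → 10 → 5 → 16 → 8 → 4 → 2 → 1
Total steps = 32

32 steps


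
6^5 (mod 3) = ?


6^1 mod 3 = 0
6^2 mod 3 = 0
6^3 mod 3 = 0
6^4 mod 3 = 0
6^5 mod 3 = 0


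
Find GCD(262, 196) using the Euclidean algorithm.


262 = 1 * 196 + 66
196 = 2 * 66 + 64
66 = 1 * 64 + 2
64 = 32 * 2 + 0
GCD = 2


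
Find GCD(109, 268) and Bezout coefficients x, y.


Tabular extended Euclidean (each row: r = 109*s + 268*t):
r=109, s=1, t=0
r=268, s=0, t=1
q=0: r=109, s=1, t=0   [109*(1) + 268*(0) = 109]
q=2: r=50, s=-2, t=1   [109*(-2) + 268*(1) = 50]
q=2: r=9, s=5, t=-2   [109*(5) + 268*(-2) = 9]
q=5: r=5, s=-27, t=11   [109*(-27) + 268*(11) = 5]
q=1: r=4, s=32, t=-13   [109*(32) + 268*(-13) = 4]
q=1: r=1, s=-59, t=24   [109*(-59) + 268*(24) = 1]
q=4: r=0, s=268, t=-109   [109*(268) + 268*(-109) = 0]
GCD = 1; from the row with r=1: x=-59, y=24
Check: 109*(-59) + 268*(24) = -6431 + 6432 = 1

GCD = 1, x = -59, y = 24


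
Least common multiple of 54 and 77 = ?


GCD(54, 77) = 1
LCM = 54*77/1 = 4158/1 = 4158

LCM = 4158


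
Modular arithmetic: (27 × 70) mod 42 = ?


27 × 70 = 1890
1890 mod 42 = 0


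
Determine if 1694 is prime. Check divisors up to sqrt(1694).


1694 / 2 = 847 (exact division)
1694 is NOT prime.

No, 1694 is not prime


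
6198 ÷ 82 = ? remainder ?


6198 = 82 * 75 + 48
Check: 6150 + 48 = 6198

q = 75, r = 48


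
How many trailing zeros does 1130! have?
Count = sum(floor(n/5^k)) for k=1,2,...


floor(1130/5) = 226
floor(1130/25) = 45
floor(1130/125) = 9
floor(1130/625) = 1
Total = 281

281 trailing zeros


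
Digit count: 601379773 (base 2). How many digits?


601379773 in base 2 = 100011110110000101001110111101
Number of digits = 30

30 digits (base 2)


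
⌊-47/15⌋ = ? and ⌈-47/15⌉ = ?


-47/15 = -3.1333
floor = -4
ceil = -3

floor = -4, ceil = -3


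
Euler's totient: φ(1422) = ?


1422 = 2 × 3^2 × 79
Prime factors: 2, 3, 79
φ(1422) = 1422 × (1-1/2) × (1-1/3) × (1-1/79)
= 1422 × 1/2 × 2/3 × 78/79 = 468

φ(1422) = 468


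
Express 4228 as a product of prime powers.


4228 / 2 = 2114
2114 / 2 = 1057
1057 / 7 = 151
151 / 151 = 1
4228 = 2^2 × 7 × 151


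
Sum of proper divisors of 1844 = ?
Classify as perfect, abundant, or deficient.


Proper divisors: 1, 2, 4, 461, 922
Sum = 1 + 2 + 4 + 461 + 922 = 1390
1390 < 1844 → deficient

s(1844) = 1390 (deficient)


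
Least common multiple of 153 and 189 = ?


GCD(153, 189) = 9
LCM = 153*189/9 = 28917/9 = 3213

LCM = 3213


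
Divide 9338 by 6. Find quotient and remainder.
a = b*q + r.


9338 = 6 * 1556 + 2
Check: 9336 + 2 = 9338

q = 1556, r = 2


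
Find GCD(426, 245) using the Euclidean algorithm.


426 = 1 * 245 + 181
245 = 1 * 181 + 64
181 = 2 * 64 + 53
64 = 1 * 53 + 11
53 = 4 * 11 + 9
11 = 1 * 9 + 2
9 = 4 * 2 + 1
2 = 2 * 1 + 0
GCD = 1


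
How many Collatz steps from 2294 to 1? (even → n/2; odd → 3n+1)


2294 → 1147 → 3442 → 1721 → 5164 → 2582 → 1291 → 3874 → 1937 → 5812 → 2906 → 1453 → 4360 → 2180 → 1090 → 545 → 1636 → 818 → 409 → 1228 → 614 → 307 → 922 → 461 → 1384 → 692 → 346 → 173 → 520 → 260 → 130 → 65 → 196 → 98 → 49 → 148 → 74 → 37 → 112 → 56 → 28 → 14 → 7 → 22 → 11 → 34 → 17 → 52 → 26 → 13 → 40 → 20 → 10 → 5 → 16 → 8 → 4 → 2 → 1
Total steps = 58

58 steps


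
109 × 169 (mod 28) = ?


109 × 169 = 18421
18421 mod 28 = 25


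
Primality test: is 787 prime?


Check divisors up to sqrt(787) = 28.0535
No divisors found.
787 is prime.

Yes, 787 is prime


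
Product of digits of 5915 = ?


5 × 9 × 1 × 5 = 225


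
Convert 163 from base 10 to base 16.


163 (base 10) = 163 (decimal)
163 (decimal) = A3 (base 16)


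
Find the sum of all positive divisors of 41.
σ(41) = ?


Divisors of 41: 1, 41
Sum = 1 + 41 = 42

σ(41) = 42


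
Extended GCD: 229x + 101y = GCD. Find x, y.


Tabular extended Euclidean (each row: r = 229*s + 101*t):
r=229, s=1, t=0
r=101, s=0, t=1
q=2: r=27, s=1, t=-2   [229*(1) + 101*(-2) = 27]
q=3: r=20, s=-3, t=7   [229*(-3) + 101*(7) = 20]
q=1: r=7, s=4, t=-9   [229*(4) + 101*(-9) = 7]
q=2: r=6, s=-11, t=25   [229*(-11) + 101*(25) = 6]
q=1: r=1, s=15, t=-34   [229*(15) + 101*(-34) = 1]
q=6: r=0, s=-101, t=229   [229*(-101) + 101*(229) = 0]
GCD = 1; from the row with r=1: x=15, y=-34
Check: 229*(15) + 101*(-34) = 3435 - 3434 = 1

GCD = 1, x = 15, y = -34


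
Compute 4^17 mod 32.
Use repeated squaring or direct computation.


4^1 mod 32 = 4
4^2 mod 32 = 16
4^3 mod 32 = 0
4^4 mod 32 = 0
4^5 mod 32 = 0
4^6 mod 32 = 0
4^7 mod 32 = 0
4^8 mod 32 = 0
4^9 mod 32 = 0
4^10 mod 32 = 0
4^11 mod 32 = 0
4^12 mod 32 = 0
4^13 mod 32 = 0
4^14 mod 32 = 0
4^15 mod 32 = 0
4^16 mod 32 = 0
4^17 mod 32 = 0


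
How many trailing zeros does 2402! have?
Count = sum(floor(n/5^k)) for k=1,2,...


floor(2402/5) = 480
floor(2402/25) = 96
floor(2402/125) = 19
floor(2402/625) = 3
Total = 598

598 trailing zeros


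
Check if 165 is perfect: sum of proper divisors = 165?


Proper divisors of 165: 1, 3, 5, 11, 15, 33, 55
Sum = 1 + 3 + 5 + 11 + 15 + 33 + 55 = 123

No, 165 is not perfect (123 ≠ 165)


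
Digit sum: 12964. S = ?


1 + 2 + 9 + 6 + 4 = 22


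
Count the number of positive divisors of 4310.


4310 = 2^1 × 5^1 × 431^1
d(4310) = (1+1) × (1+1) × (1+1) = 8

8 divisors


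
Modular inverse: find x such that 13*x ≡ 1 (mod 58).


Use the extended Euclidean algorithm on (58, 13); each row r = 58*s + 13*t:
r=58, s=1, t=0
r=13, s=0, t=1
q=4: r=6, s=1, t=-4   [58*(1) + 13*(-4) = 6]
q=2: r=1, s=-2, t=9   [58*(-2) + 13*(9) = 1]
q=6: r=0, s=13, t=-58   [58*(13) + 13*(-58) = 0]
GCD = 1 with t = 9, so 13*(9) ≡ 1 (mod 58)
Inverse = 9 mod 58 = 9
Check: 13 * 9 = 117 ≡ 1 (mod 58)

13^(-1) ≡ 9 (mod 58)


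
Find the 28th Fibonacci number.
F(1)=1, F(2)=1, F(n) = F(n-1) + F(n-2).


Sequence: 1, 1, 2, 3, 5, 8, 13, 21, 34, 55, 89, 144, 233, 377, 610, 987, 1597, 2584, 4181, 6765, 10946, 17711, 28657, 46368, 75025, 121393, 196418, 317811
F(28) = 317811


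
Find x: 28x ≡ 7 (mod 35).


GCD(28, 35) = 7 divides 7
Divide: 4x ≡ 1 (mod 5)
x ≡ 4 (mod 5)


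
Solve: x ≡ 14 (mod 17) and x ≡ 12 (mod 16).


M = 17*16 = 272
M1 = M/17 = 16, M2 = M/16 = 17
M1^(-1) mod 17 = 16, M2^(-1) mod 16 = 1
x = 14*16*16 + 12*17*1 = 3788
3788 mod 272 = 252
Check: 252 mod 17 = 14 ✓, 252 mod 16 = 12 ✓

x ≡ 252 (mod 272)


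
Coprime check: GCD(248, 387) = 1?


Euclidean algorithm:
387 = 1 * 248 + 139
248 = 1 * 139 + 109
139 = 1 * 109 + 30
109 = 3 * 30 + 19
30 = 1 * 19 + 11
19 = 1 * 11 + 8
11 = 1 * 8 + 3
8 = 2 * 3 + 2
3 = 1 * 2 + 1
2 = 2 * 1 + 0
GCD(248, 387) = 1

Yes, coprime (GCD = 1)


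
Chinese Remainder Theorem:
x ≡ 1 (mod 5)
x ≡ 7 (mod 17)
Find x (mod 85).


M = 5*17 = 85
M1 = M/5 = 17, M2 = M/17 = 5
M1^(-1) mod 5 = 3, M2^(-1) mod 17 = 7
x = 1*17*3 + 7*5*7 = 296
296 mod 85 = 41
Check: 41 mod 5 = 1 ✓, 41 mod 17 = 7 ✓

x ≡ 41 (mod 85)


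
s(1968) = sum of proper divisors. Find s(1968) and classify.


Proper divisors: 1, 2, 3, 4, 6, 8, 12, 16, 24, 41, 48, 82, 123, 164, 246, 328, 492, 656, 984
Sum = 1 + 2 + 3 + 4 + 6 + 8 + 12 + 16 + 24 + 41 + 48 + 82 + 123 + 164 + 246 + 328 + 492 + 656 + 984 = 3240
3240 > 1968 → abundant

s(1968) = 3240 (abundant)


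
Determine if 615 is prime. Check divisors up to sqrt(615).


615 / 3 = 205 (exact division)
615 is NOT prime.

No, 615 is not prime


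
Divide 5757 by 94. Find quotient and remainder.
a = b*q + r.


5757 = 94 * 61 + 23
Check: 5734 + 23 = 5757

q = 61, r = 23


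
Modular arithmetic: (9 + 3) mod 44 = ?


9 + 3 = 12
12 mod 44 = 12


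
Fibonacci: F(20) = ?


Sequence: 1, 1, 2, 3, 5, 8, 13, 21, 34, 55, 89, 144, 233, 377, 610, 987, 1597, 2584, 4181, 6765
F(20) = 6765


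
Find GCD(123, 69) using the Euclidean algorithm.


123 = 1 * 69 + 54
69 = 1 * 54 + 15
54 = 3 * 15 + 9
15 = 1 * 9 + 6
9 = 1 * 6 + 3
6 = 2 * 3 + 0
GCD = 3


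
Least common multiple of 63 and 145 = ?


GCD(63, 145) = 1
LCM = 63*145/1 = 9135/1 = 9135

LCM = 9135


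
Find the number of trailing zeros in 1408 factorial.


floor(1408/5) = 281
floor(1408/25) = 56
floor(1408/125) = 11
floor(1408/625) = 2
Total = 350

350 trailing zeros


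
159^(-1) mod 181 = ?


Use the extended Euclidean algorithm on (181, 159); each row r = 181*s + 159*t:
r=181, s=1, t=0
r=159, s=0, t=1
q=1: r=22, s=1, t=-1   [181*(1) + 159*(-1) = 22]
q=7: r=5, s=-7, t=8   [181*(-7) + 159*(8) = 5]
q=4: r=2, s=29, t=-33   [181*(29) + 159*(-33) = 2]
q=2: r=1, s=-65, t=74   [181*(-65) + 159*(74) = 1]
q=2: r=0, s=159, t=-181   [181*(159) + 159*(-181) = 0]
GCD = 1 with t = 74, so 159*(74) ≡ 1 (mod 181)
Inverse = 74 mod 181 = 74
Check: 159 * 74 = 11766 ≡ 1 (mod 181)

159^(-1) ≡ 74 (mod 181)


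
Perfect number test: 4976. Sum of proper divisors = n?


Proper divisors of 4976: 1, 2, 4, 8, 16, 311, 622, 1244, 2488
Sum = 1 + 2 + 4 + 8 + 16 + 311 + 622 + 1244 + 2488 = 4696

No, 4976 is not perfect (4696 ≠ 4976)


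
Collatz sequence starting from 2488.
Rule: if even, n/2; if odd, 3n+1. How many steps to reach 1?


2488 → 1244 → 622 → 311 → 934 → 467 → 1402 → 701 → 2104 → 1052 → 526 → 263 → 790 → 395 → 1186 → 593 → 1780 → 890 → 445 → 1336 → 668 → 334 → 167 → 502 → 251 → 754 → 377 → 1132 → 566 → 283 → 850 → 425 → 1276 → 638 → 319 → 958 → 479 → 1438 → 719 → 2158 → 1079 → 3238 → 1619 → 4858 → 2429 → 7288 → 3644 → 1822 → 911 → 2734 → 1367 → 4102 → 2051 → 6154 → 3077 → 9232 → 4616 → 2308 → 1154 → 577 → 1732 → 866 → 433 → 1300 → 650 → 325 → 976 → 488 → 244 → 122 → 61 → 184 → 92 → 46 → 23 → 70 → 35 → 106 → 53 → 160 → 80 → 40 → 20 → 10 → 5 → 16 → 8 → 4 → 2 → 1
Total steps = 89

89 steps


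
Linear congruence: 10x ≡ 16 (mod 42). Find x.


GCD(10, 42) = 2 divides 16
Divide: 5x ≡ 8 (mod 21)
x ≡ 10 (mod 21)


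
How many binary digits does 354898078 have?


354898078 in base 2 = 10101001001110101000010011110
Number of digits = 29

29 digits (base 2)


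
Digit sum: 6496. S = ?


6 + 4 + 9 + 6 = 25


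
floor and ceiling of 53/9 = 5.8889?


53/9 = 5.8889
floor = 5
ceil = 6

floor = 5, ceil = 6


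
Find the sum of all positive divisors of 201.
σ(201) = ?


Divisors of 201: 1, 3, 67, 201
Sum = 1 + 3 + 67 + 201 = 272

σ(201) = 272


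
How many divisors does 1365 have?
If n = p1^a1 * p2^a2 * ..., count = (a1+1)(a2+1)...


1365 = 3^1 × 5^1 × 7^1 × 13^1
d(1365) = (1+1) × (1+1) × (1+1) × (1+1) = 16

16 divisors


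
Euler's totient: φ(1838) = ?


1838 = 2 × 919
Prime factors: 2, 919
φ(1838) = 1838 × (1-1/2) × (1-1/919)
= 1838 × 1/2 × 918/919 = 918

φ(1838) = 918


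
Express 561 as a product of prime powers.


561 / 3 = 187
187 / 11 = 17
17 / 17 = 1
561 = 3 × 11 × 17


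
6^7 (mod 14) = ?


6^1 mod 14 = 6
6^2 mod 14 = 8
6^3 mod 14 = 6
6^4 mod 14 = 8
6^5 mod 14 = 6
6^6 mod 14 = 8
6^7 mod 14 = 6


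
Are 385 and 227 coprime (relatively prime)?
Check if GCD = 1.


Euclidean algorithm:
385 = 1 * 227 + 158
227 = 1 * 158 + 69
158 = 2 * 69 + 20
69 = 3 * 20 + 9
20 = 2 * 9 + 2
9 = 4 * 2 + 1
2 = 2 * 1 + 0
GCD(385, 227) = 1

Yes, coprime (GCD = 1)


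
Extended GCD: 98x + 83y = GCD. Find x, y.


Tabular extended Euclidean (each row: r = 98*s + 83*t):
r=98, s=1, t=0
r=83, s=0, t=1
q=1: r=15, s=1, t=-1   [98*(1) + 83*(-1) = 15]
q=5: r=8, s=-5, t=6   [98*(-5) + 83*(6) = 8]
q=1: r=7, s=6, t=-7   [98*(6) + 83*(-7) = 7]
q=1: r=1, s=-11, t=13   [98*(-11) + 83*(13) = 1]
q=7: r=0, s=83, t=-98   [98*(83) + 83*(-98) = 0]
GCD = 1; from the row with r=1: x=-11, y=13
Check: 98*(-11) + 83*(13) = -1078 + 1079 = 1

GCD = 1, x = -11, y = 13


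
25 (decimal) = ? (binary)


25 (base 10) = 25 (decimal)
25 (decimal) = 11001 (base 2)


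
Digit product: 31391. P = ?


3 × 1 × 3 × 9 × 1 = 81


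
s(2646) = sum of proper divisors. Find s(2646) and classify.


Proper divisors: 1, 2, 3, 6, 7, 9, 14, 18, 21, 27, 42, 49, 54, 63, 98, 126, 147, 189, 294, 378, 441, 882, 1323
Sum = 1 + 2 + 3 + 6 + 7 + 9 + 14 + 18 + 21 + 27 + 42 + 49 + 54 + 63 + 98 + 126 + 147 + 189 + 294 + 378 + 441 + 882 + 1323 = 4194
4194 > 2646 → abundant

s(2646) = 4194 (abundant)


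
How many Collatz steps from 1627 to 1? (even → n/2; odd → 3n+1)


1627 → 4882 → 2441 → 7324 → 3662 → 1831 → 5494 → 2747 → 8242 → 4121 → 12364 → 6182 → 3091 → 9274 → 4637 → 13912 → 6956 → 3478 → 1739 → 5218 → 2609 → 7828 → 3914 → 1957 → 5872 → 2936 → 1468 → 734 → 367 → 1102 → 551 → 1654 → 827 → 2482 → 1241 → 3724 → 1862 → 931 → 2794 → 1397 → 4192 → 2096 → 1048 → 524 → 262 → 131 → 394 → 197 → 592 → 296 → 148 → 74 → 37 → 112 → 56 → 28 → 14 → 7 → 22 → 11 → 34 → 17 → 52 → 26 → 13 → 40 → 20 → 10 → 5 → 16 → 8 → 4 → 2 → 1
Total steps = 73

73 steps


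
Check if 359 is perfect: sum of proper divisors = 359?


Proper divisors of 359: 1
Sum = 1 = 1

No, 359 is not perfect (1 ≠ 359)


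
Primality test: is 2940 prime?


2940 / 2 = 1470 (exact division)
2940 is NOT prime.

No, 2940 is not prime


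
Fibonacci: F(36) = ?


Sequence: 1, 1, 2, 3, 5, 8, 13, 21, 34, 55, 89, 144, 233, 377, 610, 987, 1597, 2584, 4181, 6765, 10946, 17711, 28657, 46368, 75025, 121393, 196418, 317811, 514229, 832040, 1346269, 2178309, 3524578, 5702887, 9227465, 14930352
F(36) = 14930352


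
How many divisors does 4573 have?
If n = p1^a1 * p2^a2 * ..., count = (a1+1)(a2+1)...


4573 = 17^1 × 269^1
d(4573) = (1+1) × (1+1) = 4

4 divisors


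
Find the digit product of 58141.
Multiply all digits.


5 × 8 × 1 × 4 × 1 = 160


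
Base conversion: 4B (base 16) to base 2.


4B (base 16) = 75 (decimal)
75 (decimal) = 1001011 (base 2)


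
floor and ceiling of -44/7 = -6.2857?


-44/7 = -6.2857
floor = -7
ceil = -6

floor = -7, ceil = -6


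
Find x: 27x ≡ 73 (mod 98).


GCD(27, 98) = 1, unique solution
a^(-1) mod 98 = 69
x = 69 * 73 mod 98 = 39

x ≡ 39 (mod 98)


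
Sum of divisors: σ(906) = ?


Divisors of 906: 1, 2, 3, 6, 151, 302, 453, 906
Sum = 1 + 2 + 3 + 6 + 151 + 302 + 453 + 906 = 1824

σ(906) = 1824


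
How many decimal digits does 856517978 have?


856517978 has 9 digits in base 10
floor(log10(856517978)) + 1 = floor(8.9327) + 1 = 9

9 digits (base 10)


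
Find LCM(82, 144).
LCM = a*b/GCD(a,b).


GCD(82, 144) = 2
LCM = 82*144/2 = 11808/2 = 5904

LCM = 5904


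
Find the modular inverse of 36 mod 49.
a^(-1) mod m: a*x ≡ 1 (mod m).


Use the extended Euclidean algorithm on (49, 36); each row r = 49*s + 36*t:
r=49, s=1, t=0
r=36, s=0, t=1
q=1: r=13, s=1, t=-1   [49*(1) + 36*(-1) = 13]
q=2: r=10, s=-2, t=3   [49*(-2) + 36*(3) = 10]
q=1: r=3, s=3, t=-4   [49*(3) + 36*(-4) = 3]
q=3: r=1, s=-11, t=15   [49*(-11) + 36*(15) = 1]
q=3: r=0, s=36, t=-49   [49*(36) + 36*(-49) = 0]
GCD = 1 with t = 15, so 36*(15) ≡ 1 (mod 49)
Inverse = 15 mod 49 = 15
Check: 36 * 15 = 540 ≡ 1 (mod 49)

36^(-1) ≡ 15 (mod 49)


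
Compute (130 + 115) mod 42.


130 + 115 = 245
245 mod 42 = 35


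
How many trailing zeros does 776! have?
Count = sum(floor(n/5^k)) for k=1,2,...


floor(776/5) = 155
floor(776/25) = 31
floor(776/125) = 6
floor(776/625) = 1
Total = 193

193 trailing zeros


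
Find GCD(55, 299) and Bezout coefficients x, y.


Tabular extended Euclidean (each row: r = 55*s + 299*t):
r=55, s=1, t=0
r=299, s=0, t=1
q=0: r=55, s=1, t=0   [55*(1) + 299*(0) = 55]
q=5: r=24, s=-5, t=1   [55*(-5) + 299*(1) = 24]
q=2: r=7, s=11, t=-2   [55*(11) + 299*(-2) = 7]
q=3: r=3, s=-38, t=7   [55*(-38) + 299*(7) = 3]
q=2: r=1, s=87, t=-16   [55*(87) + 299*(-16) = 1]
q=3: r=0, s=-299, t=55   [55*(-299) + 299*(55) = 0]
GCD = 1; from the row with r=1: x=87, y=-16
Check: 55*(87) + 299*(-16) = 4785 - 4784 = 1

GCD = 1, x = 87, y = -16


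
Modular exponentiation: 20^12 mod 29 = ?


20^1 mod 29 = 20
20^2 mod 29 = 23
20^3 mod 29 = 25
20^4 mod 29 = 7
20^5 mod 29 = 24
20^6 mod 29 = 16
20^7 mod 29 = 1
20^8 mod 29 = 20
20^9 mod 29 = 23
20^10 mod 29 = 25
20^11 mod 29 = 7
20^12 mod 29 = 24


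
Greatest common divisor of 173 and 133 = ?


173 = 1 * 133 + 40
133 = 3 * 40 + 13
40 = 3 * 13 + 1
13 = 13 * 1 + 0
GCD = 1


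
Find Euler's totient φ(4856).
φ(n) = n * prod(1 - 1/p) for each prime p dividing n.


4856 = 2^3 × 607
Prime factors: 2, 607
φ(4856) = 4856 × (1-1/2) × (1-1/607)
= 4856 × 1/2 × 606/607 = 2424

φ(4856) = 2424


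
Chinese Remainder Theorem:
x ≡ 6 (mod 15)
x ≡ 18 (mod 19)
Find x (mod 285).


M = 15*19 = 285
M1 = M/15 = 19, M2 = M/19 = 15
M1^(-1) mod 15 = 4, M2^(-1) mod 19 = 14
x = 6*19*4 + 18*15*14 = 4236
4236 mod 285 = 246
Check: 246 mod 15 = 6 ✓, 246 mod 19 = 18 ✓

x ≡ 246 (mod 285)


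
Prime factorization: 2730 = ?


2730 / 2 = 1365
1365 / 3 = 455
455 / 5 = 91
91 / 7 = 13
13 / 13 = 1
2730 = 2 × 3 × 5 × 7 × 13


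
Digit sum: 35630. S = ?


3 + 5 + 6 + 3 + 0 = 17


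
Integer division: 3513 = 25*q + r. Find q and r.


3513 = 25 * 140 + 13
Check: 3500 + 13 = 3513

q = 140, r = 13


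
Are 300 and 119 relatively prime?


Euclidean algorithm:
300 = 2 * 119 + 62
119 = 1 * 62 + 57
62 = 1 * 57 + 5
57 = 11 * 5 + 2
5 = 2 * 2 + 1
2 = 2 * 1 + 0
GCD(300, 119) = 1

Yes, coprime (GCD = 1)


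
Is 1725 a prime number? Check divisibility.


1725 / 3 = 575 (exact division)
1725 is NOT prime.

No, 1725 is not prime


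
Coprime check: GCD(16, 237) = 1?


Euclidean algorithm:
237 = 14 * 16 + 13
16 = 1 * 13 + 3
13 = 4 * 3 + 1
3 = 3 * 1 + 0
GCD(16, 237) = 1

Yes, coprime (GCD = 1)


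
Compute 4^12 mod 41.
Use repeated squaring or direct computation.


4^1 mod 41 = 4
4^2 mod 41 = 16
4^3 mod 41 = 23
4^4 mod 41 = 10
4^5 mod 41 = 40
4^6 mod 41 = 37
4^7 mod 41 = 25
4^8 mod 41 = 18
4^9 mod 41 = 31
4^10 mod 41 = 1
4^11 mod 41 = 4
4^12 mod 41 = 16


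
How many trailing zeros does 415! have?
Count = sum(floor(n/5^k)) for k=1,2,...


floor(415/5) = 83
floor(415/25) = 16
floor(415/125) = 3
Total = 102

102 trailing zeros


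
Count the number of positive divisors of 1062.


1062 = 2^1 × 3^2 × 59^1
d(1062) = (1+1) × (2+1) × (1+1) = 12

12 divisors


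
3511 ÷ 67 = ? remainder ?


3511 = 67 * 52 + 27
Check: 3484 + 27 = 3511

q = 52, r = 27


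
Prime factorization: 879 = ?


879 / 3 = 293
293 / 293 = 1
879 = 3 × 293


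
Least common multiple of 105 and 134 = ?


GCD(105, 134) = 1
LCM = 105*134/1 = 14070/1 = 14070

LCM = 14070


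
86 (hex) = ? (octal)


86 (base 16) = 134 (decimal)
134 (decimal) = 206 (base 8)


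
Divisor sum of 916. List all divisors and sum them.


Divisors of 916: 1, 2, 4, 229, 458, 916
Sum = 1 + 2 + 4 + 229 + 458 + 916 = 1610

σ(916) = 1610


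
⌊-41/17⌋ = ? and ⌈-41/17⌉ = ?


-41/17 = -2.4118
floor = -3
ceil = -2

floor = -3, ceil = -2


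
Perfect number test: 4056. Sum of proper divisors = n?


Proper divisors of 4056: 1, 2, 3, 4, 6, 8, 12, 13, 24, 26, 39, 52, 78, 104, 156, 169, 312, 338, 507, 676, 1014, 1352, 2028
Sum = 1 + 2 + 3 + 4 + 6 + 8 + 12 + 13 + 24 + 26 + 39 + 52 + 78 + 104 + 156 + 169 + 312 + 338 + 507 + 676 + 1014 + 1352 + 2028 = 6924

No, 4056 is not perfect (6924 ≠ 4056)


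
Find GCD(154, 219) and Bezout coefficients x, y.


Tabular extended Euclidean (each row: r = 154*s + 219*t):
r=154, s=1, t=0
r=219, s=0, t=1
q=0: r=154, s=1, t=0   [154*(1) + 219*(0) = 154]
q=1: r=65, s=-1, t=1   [154*(-1) + 219*(1) = 65]
q=2: r=24, s=3, t=-2   [154*(3) + 219*(-2) = 24]
q=2: r=17, s=-7, t=5   [154*(-7) + 219*(5) = 17]
q=1: r=7, s=10, t=-7   [154*(10) + 219*(-7) = 7]
q=2: r=3, s=-27, t=19   [154*(-27) + 219*(19) = 3]
q=2: r=1, s=64, t=-45   [154*(64) + 219*(-45) = 1]
q=3: r=0, s=-219, t=154   [154*(-219) + 219*(154) = 0]
GCD = 1; from the row with r=1: x=64, y=-45
Check: 154*(64) + 219*(-45) = 9856 - 9855 = 1

GCD = 1, x = 64, y = -45


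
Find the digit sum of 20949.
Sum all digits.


2 + 0 + 9 + 4 + 9 = 24


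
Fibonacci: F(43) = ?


Sequence: 1, 1, 2, 3, 5, 8, 13, 21, 34, 55, 89, 144, 233, 377, 610, 987, 1597, 2584, 4181, 6765, 10946, 17711, 28657, 46368, 75025, 121393, 196418, 317811, 514229, 832040, 1346269, 2178309, 3524578, 5702887, 9227465, 14930352, 24157817, 39088169, 63245986, 102334155, 165580141, 267914296, 433494437
F(43) = 433494437


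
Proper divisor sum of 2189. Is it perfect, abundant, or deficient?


Proper divisors: 1, 11, 199
Sum = 1 + 11 + 199 = 211
211 < 2189 → deficient

s(2189) = 211 (deficient)


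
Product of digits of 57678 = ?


5 × 7 × 6 × 7 × 8 = 11760


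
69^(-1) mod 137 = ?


Use the extended Euclidean algorithm on (137, 69); each row r = 137*s + 69*t:
r=137, s=1, t=0
r=69, s=0, t=1
q=1: r=68, s=1, t=-1   [137*(1) + 69*(-1) = 68]
q=1: r=1, s=-1, t=2   [137*(-1) + 69*(2) = 1]
q=68: r=0, s=69, t=-137   [137*(69) + 69*(-137) = 0]
GCD = 1 with t = 2, so 69*(2) ≡ 1 (mod 137)
Inverse = 2 mod 137 = 2
Check: 69 * 2 = 138 ≡ 1 (mod 137)

69^(-1) ≡ 2 (mod 137)


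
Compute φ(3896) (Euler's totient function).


3896 = 2^3 × 487
Prime factors: 2, 487
φ(3896) = 3896 × (1-1/2) × (1-1/487)
= 3896 × 1/2 × 486/487 = 1944

φ(3896) = 1944


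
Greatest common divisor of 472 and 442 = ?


472 = 1 * 442 + 30
442 = 14 * 30 + 22
30 = 1 * 22 + 8
22 = 2 * 8 + 6
8 = 1 * 6 + 2
6 = 3 * 2 + 0
GCD = 2


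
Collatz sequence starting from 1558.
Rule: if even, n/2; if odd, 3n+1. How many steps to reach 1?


1558 → 779 → 2338 → 1169 → 3508 → 1754 → 877 → 2632 → 1316 → 658 → 329 → 988 → 494 → 247 → 742 → 371 → 1114 → 557 → 1672 → 836 → 418 → 209 → 628 → 314 → 157 → 472 → 236 → 118 → 59 → 178 → 89 → 268 → 134 → 67 → 202 → 101 → 304 → 152 → 76 → 38 → 19 → 58 → 29 → 88 → 44 → 22 → 11 → 34 → 17 → 52 → 26 → 13 → 40 → 20 → 10 → 5 → 16 → 8 → 4 → 2 → 1
Total steps = 60

60 steps


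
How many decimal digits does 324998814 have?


324998814 has 9 digits in base 10
floor(log10(324998814)) + 1 = floor(8.5119) + 1 = 9

9 digits (base 10)


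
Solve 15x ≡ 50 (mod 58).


GCD(15, 58) = 1, unique solution
a^(-1) mod 58 = 31
x = 31 * 50 mod 58 = 42

x ≡ 42 (mod 58)


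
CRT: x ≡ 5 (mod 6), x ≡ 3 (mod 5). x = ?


M = 6*5 = 30
M1 = M/6 = 5, M2 = M/5 = 6
M1^(-1) mod 6 = 5, M2^(-1) mod 5 = 1
x = 5*5*5 + 3*6*1 = 143
143 mod 30 = 23
Check: 23 mod 6 = 5 ✓, 23 mod 5 = 3 ✓

x ≡ 23 (mod 30)


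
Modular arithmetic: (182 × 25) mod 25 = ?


182 × 25 = 4550
4550 mod 25 = 0


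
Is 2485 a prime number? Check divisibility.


2485 / 5 = 497 (exact division)
2485 is NOT prime.

No, 2485 is not prime


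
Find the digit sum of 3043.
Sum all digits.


3 + 0 + 4 + 3 = 10


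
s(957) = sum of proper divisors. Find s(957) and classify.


Proper divisors: 1, 3, 11, 29, 33, 87, 319
Sum = 1 + 3 + 11 + 29 + 33 + 87 + 319 = 483
483 < 957 → deficient

s(957) = 483 (deficient)


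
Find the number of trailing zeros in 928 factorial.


floor(928/5) = 185
floor(928/25) = 37
floor(928/125) = 7
floor(928/625) = 1
Total = 230

230 trailing zeros


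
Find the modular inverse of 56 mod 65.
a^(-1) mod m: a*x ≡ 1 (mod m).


Use the extended Euclidean algorithm on (65, 56); each row r = 65*s + 56*t:
r=65, s=1, t=0
r=56, s=0, t=1
q=1: r=9, s=1, t=-1   [65*(1) + 56*(-1) = 9]
q=6: r=2, s=-6, t=7   [65*(-6) + 56*(7) = 2]
q=4: r=1, s=25, t=-29   [65*(25) + 56*(-29) = 1]
q=2: r=0, s=-56, t=65   [65*(-56) + 56*(65) = 0]
GCD = 1 with t = -29, so 56*(-29) ≡ 1 (mod 65)
Inverse = -29 mod 65 = 36
Check: 56 * 36 = 2016 ≡ 1 (mod 65)

56^(-1) ≡ 36 (mod 65)


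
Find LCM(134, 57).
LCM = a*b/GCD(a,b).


GCD(134, 57) = 1
LCM = 134*57/1 = 7638/1 = 7638

LCM = 7638


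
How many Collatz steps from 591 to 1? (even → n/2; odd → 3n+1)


591 → 1774 → 887 → 2662 → 1331 → 3994 → 1997 → 5992 → 2996 → 1498 → 749 → 2248 → 1124 → 562 → 281 → 844 → 422 → 211 → 634 → 317 → 952 → 476 → 238 → 119 → 358 → 179 → 538 → 269 → 808 → 404 → 202 → 101 → 304 → 152 → 76 → 38 → 19 → 58 → 29 → 88 → 44 → 22 → 11 → 34 → 17 → 52 → 26 → 13 → 40 → 20 → 10 → 5 → 16 → 8 → 4 → 2 → 1
Total steps = 56

56 steps


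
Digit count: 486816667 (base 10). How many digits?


486816667 has 9 digits in base 10
floor(log10(486816667)) + 1 = floor(8.6874) + 1 = 9

9 digits (base 10)


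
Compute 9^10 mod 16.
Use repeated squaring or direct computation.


9^1 mod 16 = 9
9^2 mod 16 = 1
9^3 mod 16 = 9
9^4 mod 16 = 1
9^5 mod 16 = 9
9^6 mod 16 = 1
9^7 mod 16 = 9
9^8 mod 16 = 1
9^9 mod 16 = 9
9^10 mod 16 = 1


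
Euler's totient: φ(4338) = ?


4338 = 2 × 3^2 × 241
Prime factors: 2, 3, 241
φ(4338) = 4338 × (1-1/2) × (1-1/3) × (1-1/241)
= 4338 × 1/2 × 2/3 × 240/241 = 1440

φ(4338) = 1440


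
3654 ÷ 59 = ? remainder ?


3654 = 59 * 61 + 55
Check: 3599 + 55 = 3654

q = 61, r = 55


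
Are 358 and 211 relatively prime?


Euclidean algorithm:
358 = 1 * 211 + 147
211 = 1 * 147 + 64
147 = 2 * 64 + 19
64 = 3 * 19 + 7
19 = 2 * 7 + 5
7 = 1 * 5 + 2
5 = 2 * 2 + 1
2 = 2 * 1 + 0
GCD(358, 211) = 1

Yes, coprime (GCD = 1)


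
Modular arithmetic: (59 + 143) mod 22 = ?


59 + 143 = 202
202 mod 22 = 4


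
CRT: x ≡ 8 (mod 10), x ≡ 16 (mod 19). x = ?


M = 10*19 = 190
M1 = M/10 = 19, M2 = M/19 = 10
M1^(-1) mod 10 = 9, M2^(-1) mod 19 = 2
x = 8*19*9 + 16*10*2 = 1688
1688 mod 190 = 168
Check: 168 mod 10 = 8 ✓, 168 mod 19 = 16 ✓

x ≡ 168 (mod 190)


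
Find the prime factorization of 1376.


1376 / 2 = 688
688 / 2 = 344
344 / 2 = 172
172 / 2 = 86
86 / 2 = 43
43 / 43 = 1
1376 = 2^5 × 43


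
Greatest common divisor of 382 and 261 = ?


382 = 1 * 261 + 121
261 = 2 * 121 + 19
121 = 6 * 19 + 7
19 = 2 * 7 + 5
7 = 1 * 5 + 2
5 = 2 * 2 + 1
2 = 2 * 1 + 0
GCD = 1


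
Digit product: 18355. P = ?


1 × 8 × 3 × 5 × 5 = 600


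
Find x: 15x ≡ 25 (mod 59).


GCD(15, 59) = 1, unique solution
a^(-1) mod 59 = 4
x = 4 * 25 mod 59 = 41

x ≡ 41 (mod 59)


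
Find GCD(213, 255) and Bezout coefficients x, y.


Tabular extended Euclidean (each row: r = 213*s + 255*t):
r=213, s=1, t=0
r=255, s=0, t=1
q=0: r=213, s=1, t=0   [213*(1) + 255*(0) = 213]
q=1: r=42, s=-1, t=1   [213*(-1) + 255*(1) = 42]
q=5: r=3, s=6, t=-5   [213*(6) + 255*(-5) = 3]
q=14: r=0, s=-85, t=71   [213*(-85) + 255*(71) = 0]
GCD = 3; from the row with r=3: x=6, y=-5
Check: 213*(6) + 255*(-5) = 1278 - 1275 = 3

GCD = 3, x = 6, y = -5


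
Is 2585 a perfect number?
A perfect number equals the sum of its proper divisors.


Proper divisors of 2585: 1, 5, 11, 47, 55, 235, 517
Sum = 1 + 5 + 11 + 47 + 55 + 235 + 517 = 871

No, 2585 is not perfect (871 ≠ 2585)


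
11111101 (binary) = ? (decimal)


11111101 (base 2) = 253 (decimal)
253 (decimal) = 253 (base 10)


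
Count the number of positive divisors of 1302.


1302 = 2^1 × 3^1 × 7^1 × 31^1
d(1302) = (1+1) × (1+1) × (1+1) × (1+1) = 16

16 divisors


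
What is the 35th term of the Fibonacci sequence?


Sequence: 1, 1, 2, 3, 5, 8, 13, 21, 34, 55, 89, 144, 233, 377, 610, 987, 1597, 2584, 4181, 6765, 10946, 17711, 28657, 46368, 75025, 121393, 196418, 317811, 514229, 832040, 1346269, 2178309, 3524578, 5702887, 9227465
F(35) = 9227465


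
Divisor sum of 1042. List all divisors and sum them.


Divisors of 1042: 1, 2, 521, 1042
Sum = 1 + 2 + 521 + 1042 = 1566

σ(1042) = 1566


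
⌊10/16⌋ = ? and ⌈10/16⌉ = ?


10/16 = 0.6250
floor = 0
ceil = 1

floor = 0, ceil = 1


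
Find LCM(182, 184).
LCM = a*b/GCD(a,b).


GCD(182, 184) = 2
LCM = 182*184/2 = 33488/2 = 16744

LCM = 16744


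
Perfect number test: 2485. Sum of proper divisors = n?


Proper divisors of 2485: 1, 5, 7, 35, 71, 355, 497
Sum = 1 + 5 + 7 + 35 + 71 + 355 + 497 = 971

No, 2485 is not perfect (971 ≠ 2485)


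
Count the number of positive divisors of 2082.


2082 = 2^1 × 3^1 × 347^1
d(2082) = (1+1) × (1+1) × (1+1) = 8

8 divisors


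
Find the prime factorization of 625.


625 / 5 = 125
125 / 5 = 25
25 / 5 = 5
5 / 5 = 1
625 = 5^4


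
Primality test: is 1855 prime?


1855 / 5 = 371 (exact division)
1855 is NOT prime.

No, 1855 is not prime


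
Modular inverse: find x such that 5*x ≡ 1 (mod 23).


Use the extended Euclidean algorithm on (23, 5); each row r = 23*s + 5*t:
r=23, s=1, t=0
r=5, s=0, t=1
q=4: r=3, s=1, t=-4   [23*(1) + 5*(-4) = 3]
q=1: r=2, s=-1, t=5   [23*(-1) + 5*(5) = 2]
q=1: r=1, s=2, t=-9   [23*(2) + 5*(-9) = 1]
q=2: r=0, s=-5, t=23   [23*(-5) + 5*(23) = 0]
GCD = 1 with t = -9, so 5*(-9) ≡ 1 (mod 23)
Inverse = -9 mod 23 = 14
Check: 5 * 14 = 70 ≡ 1 (mod 23)

5^(-1) ≡ 14 (mod 23)


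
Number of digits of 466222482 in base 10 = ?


466222482 has 9 digits in base 10
floor(log10(466222482)) + 1 = floor(8.6686) + 1 = 9

9 digits (base 10)


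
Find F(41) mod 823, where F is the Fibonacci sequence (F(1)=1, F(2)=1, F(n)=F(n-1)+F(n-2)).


F(k) mod 823 for k=1..41:
1, 1, 2, 3, 5, 8, 13, 21, 34, 55, 89, 144, 233, 377, 610, 164, 774, 115, 66, 181, 247, 428, 675, 280, 132, 412, 544, 133, 677, 810, 664, 651, 492, 320, 812, 309, 298, 607, 82, 689, 771
F(41) mod 823 = 771


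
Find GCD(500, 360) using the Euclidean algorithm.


500 = 1 * 360 + 140
360 = 2 * 140 + 80
140 = 1 * 80 + 60
80 = 1 * 60 + 20
60 = 3 * 20 + 0
GCD = 20


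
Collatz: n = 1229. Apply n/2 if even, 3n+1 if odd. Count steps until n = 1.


1229 → 3688 → 1844 → 922 → 461 → 1384 → 692 → 346 → 173 → 520 → 260 → 130 → 65 → 196 → 98 → 49 → 148 → 74 → 37 → 112 → 56 → 28 → 14 → 7 → 22 → 11 → 34 → 17 → 52 → 26 → 13 → 40 → 20 → 10 → 5 → 16 → 8 → 4 → 2 → 1
Total steps = 39

39 steps


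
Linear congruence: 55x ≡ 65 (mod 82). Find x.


GCD(55, 82) = 1, unique solution
a^(-1) mod 82 = 3
x = 3 * 65 mod 82 = 31

x ≡ 31 (mod 82)


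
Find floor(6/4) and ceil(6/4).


6/4 = 1.5000
floor = 1
ceil = 2

floor = 1, ceil = 2


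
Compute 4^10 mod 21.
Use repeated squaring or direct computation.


4^1 mod 21 = 4
4^2 mod 21 = 16
4^3 mod 21 = 1
4^4 mod 21 = 4
4^5 mod 21 = 16
4^6 mod 21 = 1
4^7 mod 21 = 4
4^8 mod 21 = 16
4^9 mod 21 = 1
4^10 mod 21 = 4


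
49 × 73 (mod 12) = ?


49 × 73 = 3577
3577 mod 12 = 1


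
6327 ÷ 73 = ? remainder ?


6327 = 73 * 86 + 49
Check: 6278 + 49 = 6327

q = 86, r = 49


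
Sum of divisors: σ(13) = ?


Divisors of 13: 1, 13
Sum = 1 + 13 = 14

σ(13) = 14


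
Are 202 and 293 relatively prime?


Euclidean algorithm:
293 = 1 * 202 + 91
202 = 2 * 91 + 20
91 = 4 * 20 + 11
20 = 1 * 11 + 9
11 = 1 * 9 + 2
9 = 4 * 2 + 1
2 = 2 * 1 + 0
GCD(202, 293) = 1

Yes, coprime (GCD = 1)


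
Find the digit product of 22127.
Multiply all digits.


2 × 2 × 1 × 2 × 7 = 56


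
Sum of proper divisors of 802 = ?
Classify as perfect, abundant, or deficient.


Proper divisors: 1, 2, 401
Sum = 1 + 2 + 401 = 404
404 < 802 → deficient

s(802) = 404 (deficient)


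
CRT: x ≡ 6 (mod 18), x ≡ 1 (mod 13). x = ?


M = 18*13 = 234
M1 = M/18 = 13, M2 = M/13 = 18
M1^(-1) mod 18 = 7, M2^(-1) mod 13 = 8
x = 6*13*7 + 1*18*8 = 690
690 mod 234 = 222
Check: 222 mod 18 = 6 ✓, 222 mod 13 = 1 ✓

x ≡ 222 (mod 234)


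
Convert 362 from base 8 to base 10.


362 (base 8) = 242 (decimal)
242 (decimal) = 242 (base 10)


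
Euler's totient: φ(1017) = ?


1017 = 3^2 × 113
Prime factors: 3, 113
φ(1017) = 1017 × (1-1/3) × (1-1/113)
= 1017 × 2/3 × 112/113 = 672

φ(1017) = 672


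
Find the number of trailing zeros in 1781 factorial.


floor(1781/5) = 356
floor(1781/25) = 71
floor(1781/125) = 14
floor(1781/625) = 2
Total = 443

443 trailing zeros


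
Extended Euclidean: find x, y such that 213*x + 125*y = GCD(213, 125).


Tabular extended Euclidean (each row: r = 213*s + 125*t):
r=213, s=1, t=0
r=125, s=0, t=1
q=1: r=88, s=1, t=-1   [213*(1) + 125*(-1) = 88]
q=1: r=37, s=-1, t=2   [213*(-1) + 125*(2) = 37]
q=2: r=14, s=3, t=-5   [213*(3) + 125*(-5) = 14]
q=2: r=9, s=-7, t=12   [213*(-7) + 125*(12) = 9]
q=1: r=5, s=10, t=-17   [213*(10) + 125*(-17) = 5]
q=1: r=4, s=-17, t=29   [213*(-17) + 125*(29) = 4]
q=1: r=1, s=27, t=-46   [213*(27) + 125*(-46) = 1]
q=4: r=0, s=-125, t=213   [213*(-125) + 125*(213) = 0]
GCD = 1; from the row with r=1: x=27, y=-46
Check: 213*(27) + 125*(-46) = 5751 - 5750 = 1

GCD = 1, x = 27, y = -46


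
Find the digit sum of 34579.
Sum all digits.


3 + 4 + 5 + 7 + 9 = 28


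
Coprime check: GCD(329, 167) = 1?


Euclidean algorithm:
329 = 1 * 167 + 162
167 = 1 * 162 + 5
162 = 32 * 5 + 2
5 = 2 * 2 + 1
2 = 2 * 1 + 0
GCD(329, 167) = 1

Yes, coprime (GCD = 1)


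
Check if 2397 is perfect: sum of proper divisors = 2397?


Proper divisors of 2397: 1, 3, 17, 47, 51, 141, 799
Sum = 1 + 3 + 17 + 47 + 51 + 141 + 799 = 1059

No, 2397 is not perfect (1059 ≠ 2397)


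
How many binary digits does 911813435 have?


911813435 in base 2 = 110110010110010010101100111011
Number of digits = 30

30 digits (base 2)


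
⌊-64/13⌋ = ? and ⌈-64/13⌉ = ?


-64/13 = -4.9231
floor = -5
ceil = -4

floor = -5, ceil = -4
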